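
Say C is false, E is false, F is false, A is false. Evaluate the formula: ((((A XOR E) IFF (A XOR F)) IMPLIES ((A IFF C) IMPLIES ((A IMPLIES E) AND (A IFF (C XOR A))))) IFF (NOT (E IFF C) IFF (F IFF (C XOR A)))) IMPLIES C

true

A XOR E = false XOR false = false
A XOR F = false XOR false = false
(A XOR E) IFF (A XOR F) = false IFF false = true
A IFF C = false IFF false = true
A IMPLIES E = false IMPLIES false = true
C XOR A = false XOR false = false
A IFF (C XOR A) = false IFF false = true
(A IMPLIES E) AND (A IFF (C XOR A)) = true AND true = true
(A IFF C) IMPLIES ((A IMPLIES E) AND (A IFF (C XOR A))) = true IMPLIES true = true
((A XOR E) IFF (A XOR F)) IMPLIES ((A IFF C) IMPLIES ((A IMPLIES E) AND (A IFF (C XOR A)))) = true IMPLIES true = true
E IFF C = false IFF false = true
NOT (E IFF C) = NOT true = false
C XOR A = false XOR false = false
F IFF (C XOR A) = false IFF false = true
NOT (E IFF C) IFF (F IFF (C XOR A)) = false IFF true = false
(((A XOR E) IFF (A XOR F)) IMPLIES ((A IFF C) IMPLIES ((A IMPLIES E) AND (A IFF (C XOR A))))) IFF (NOT (E IFF C) IFF (F IFF (C XOR A))) = true IFF false = false
((((A XOR E) IFF (A XOR F)) IMPLIES ((A IFF C) IMPLIES ((A IMPLIES E) AND (A IFF (C XOR A))))) IFF (NOT (E IFF C) IFF (F IFF (C XOR A)))) IMPLIES C = false IMPLIES false = true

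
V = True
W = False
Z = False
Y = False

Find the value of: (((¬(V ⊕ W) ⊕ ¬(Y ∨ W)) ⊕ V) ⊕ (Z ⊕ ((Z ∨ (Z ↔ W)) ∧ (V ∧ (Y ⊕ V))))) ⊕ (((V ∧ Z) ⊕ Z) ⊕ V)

Substituting V=True, W=False, Z=False, Y=False:
V ⊕ W = True ⊕ False = True
¬(V ⊕ W) = ¬True = False
Y ∨ W = False ∨ False = False
¬(Y ∨ W) = ¬False = True
¬(V ⊕ W) ⊕ ¬(Y ∨ W) = False ⊕ True = True
(¬(V ⊕ W) ⊕ ¬(Y ∨ W)) ⊕ V = True ⊕ True = False
Z ↔ W = False ↔ False = True
Z ∨ (Z ↔ W) = False ∨ True = True
Y ⊕ V = False ⊕ True = True
V ∧ (Y ⊕ V) = True ∧ True = True
(Z ∨ (Z ↔ W)) ∧ (V ∧ (Y ⊕ V)) = True ∧ True = True
Z ⊕ ((Z ∨ (Z ↔ W)) ∧ (V ∧ (Y ⊕ V))) = False ⊕ True = True
((¬(V ⊕ W) ⊕ ¬(Y ∨ W)) ⊕ V) ⊕ (Z ⊕ ((Z ∨ (Z ↔ W)) ∧ (V ∧ (Y ⊕ V)))) = False ⊕ True = True
V ∧ Z = True ∧ False = False
(V ∧ Z) ⊕ Z = False ⊕ False = False
((V ∧ Z) ⊕ Z) ⊕ V = False ⊕ True = True
(((¬(V ⊕ W) ⊕ ¬(Y ∨ W)) ⊕ V) ⊕ (Z ⊕ ((Z ∨ (Z ↔ W)) ∧ (V ∧ (Y ⊕ V))))) ⊕ (((V ∧ Z) ⊕ Z) ⊕ V) = True ⊕ True = False

False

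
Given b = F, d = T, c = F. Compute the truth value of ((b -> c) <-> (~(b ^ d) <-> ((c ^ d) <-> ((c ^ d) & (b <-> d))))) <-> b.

F

b -> c = F -> F = T
b ^ d = F ^ T = T
~(b ^ d) = ~T = F
c ^ d = F ^ T = T
c ^ d = F ^ T = T
b <-> d = F <-> T = F
(c ^ d) & (b <-> d) = T & F = F
(c ^ d) <-> ((c ^ d) & (b <-> d)) = T <-> F = F
~(b ^ d) <-> ((c ^ d) <-> ((c ^ d) & (b <-> d))) = F <-> F = T
(b -> c) <-> (~(b ^ d) <-> ((c ^ d) <-> ((c ^ d) & (b <-> d)))) = T <-> T = T
((b -> c) <-> (~(b ^ d) <-> ((c ^ d) <-> ((c ^ d) & (b <-> d))))) <-> b = T <-> F = F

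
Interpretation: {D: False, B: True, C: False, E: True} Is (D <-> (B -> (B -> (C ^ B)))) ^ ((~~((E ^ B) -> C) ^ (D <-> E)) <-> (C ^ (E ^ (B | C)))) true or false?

Substituting D=False, B=True, C=False, E=True:
C ^ B = False ^ True = True
B -> (C ^ B) = True -> True = True
B -> (B -> (C ^ B)) = True -> True = True
D <-> (B -> (B -> (C ^ B))) = False <-> True = False
E ^ B = True ^ True = False
(E ^ B) -> C = False -> False = True
~((E ^ B) -> C) = ~True = False
~~((E ^ B) -> C) = ~False = True
D <-> E = False <-> True = False
~~((E ^ B) -> C) ^ (D <-> E) = True ^ False = True
B | C = True | False = True
E ^ (B | C) = True ^ True = False
C ^ (E ^ (B | C)) = False ^ False = False
(~~((E ^ B) -> C) ^ (D <-> E)) <-> (C ^ (E ^ (B | C))) = True <-> False = False
(D <-> (B -> (B -> (C ^ B)))) ^ ((~~((E ^ B) -> C) ^ (D <-> E)) <-> (C ^ (E ^ (B | C)))) = False ^ False = False

False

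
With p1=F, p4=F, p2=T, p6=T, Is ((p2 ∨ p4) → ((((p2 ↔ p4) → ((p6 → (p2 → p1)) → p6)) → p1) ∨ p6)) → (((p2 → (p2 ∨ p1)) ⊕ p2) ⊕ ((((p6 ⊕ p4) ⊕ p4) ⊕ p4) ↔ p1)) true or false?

Substituting p1=F, p4=F, p2=T, p6=T:
p2 ∨ p4 = T ∨ F = T
p2 ↔ p4 = T ↔ F = F
p2 → p1 = T → F = F
p6 → (p2 → p1) = T → F = F
(p6 → (p2 → p1)) → p6 = F → T = T
(p2 ↔ p4) → ((p6 → (p2 → p1)) → p6) = F → T = T
((p2 ↔ p4) → ((p6 → (p2 → p1)) → p6)) → p1 = T → F = F
(((p2 ↔ p4) → ((p6 → (p2 → p1)) → p6)) → p1) ∨ p6 = F ∨ T = T
(p2 ∨ p4) → ((((p2 ↔ p4) → ((p6 → (p2 → p1)) → p6)) → p1) ∨ p6) = T → T = T
p2 ∨ p1 = T ∨ F = T
p2 → (p2 ∨ p1) = T → T = T
(p2 → (p2 ∨ p1)) ⊕ p2 = T ⊕ T = F
p6 ⊕ p4 = T ⊕ F = T
(p6 ⊕ p4) ⊕ p4 = T ⊕ F = T
((p6 ⊕ p4) ⊕ p4) ⊕ p4 = T ⊕ F = T
(((p6 ⊕ p4) ⊕ p4) ⊕ p4) ↔ p1 = T ↔ F = F
((p2 → (p2 ∨ p1)) ⊕ p2) ⊕ ((((p6 ⊕ p4) ⊕ p4) ⊕ p4) ↔ p1) = F ⊕ F = F
((p2 ∨ p4) → ((((p2 ↔ p4) → ((p6 → (p2 → p1)) → p6)) → p1) ∨ p6)) → (((p2 → (p2 ∨ p1)) ⊕ p2) ⊕ ((((p6 ⊕ p4) ⊕ p4) ⊕ p4) ↔ p1)) = T → F = F

F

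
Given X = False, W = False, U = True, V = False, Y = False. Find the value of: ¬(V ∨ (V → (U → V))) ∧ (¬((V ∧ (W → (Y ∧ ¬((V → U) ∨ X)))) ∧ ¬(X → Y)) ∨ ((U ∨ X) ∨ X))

Substituting X=False, W=False, U=True, V=False, Y=False:
U → V = True → False = False
V → (U → V) = False → False = True
V ∨ (V → (U → V)) = False ∨ True = True
¬(V ∨ (V → (U → V))) = ¬True = False
V → U = False → True = True
(V → U) ∨ X = True ∨ False = True
¬((V → U) ∨ X) = ¬True = False
Y ∧ ¬((V → U) ∨ X) = False ∧ False = False
W → (Y ∧ ¬((V → U) ∨ X)) = False → False = True
V ∧ (W → (Y ∧ ¬((V → U) ∨ X))) = False ∧ True = False
X → Y = False → False = True
¬(X → Y) = ¬True = False
(V ∧ (W → (Y ∧ ¬((V → U) ∨ X)))) ∧ ¬(X → Y) = False ∧ False = False
¬((V ∧ (W → (Y ∧ ¬((V → U) ∨ X)))) ∧ ¬(X → Y)) = ¬False = True
U ∨ X = True ∨ False = True
(U ∨ X) ∨ X = True ∨ False = True
¬((V ∧ (W → (Y ∧ ¬((V → U) ∨ X)))) ∧ ¬(X → Y)) ∨ ((U ∨ X) ∨ X) = True ∨ True = True
¬(V ∨ (V → (U → V))) ∧ (¬((V ∧ (W → (Y ∧ ¬((V → U) ∨ X)))) ∧ ¬(X → Y)) ∨ ((U ∨ X) ∨ X)) = False ∧ True = False

False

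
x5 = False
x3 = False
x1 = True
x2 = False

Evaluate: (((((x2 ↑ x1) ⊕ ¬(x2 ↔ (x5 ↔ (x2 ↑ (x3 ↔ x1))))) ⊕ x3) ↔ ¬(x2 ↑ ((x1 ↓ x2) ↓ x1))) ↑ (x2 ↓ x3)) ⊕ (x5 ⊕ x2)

x2 ↑ x1 = False ↑ True = True
x3 ↔ x1 = False ↔ True = False
x2 ↑ (x3 ↔ x1) = False ↑ False = True
x5 ↔ (x2 ↑ (x3 ↔ x1)) = False ↔ True = False
x2 ↔ (x5 ↔ (x2 ↑ (x3 ↔ x1))) = False ↔ False = True
¬(x2 ↔ (x5 ↔ (x2 ↑ (x3 ↔ x1)))) = ¬True = False
(x2 ↑ x1) ⊕ ¬(x2 ↔ (x5 ↔ (x2 ↑ (x3 ↔ x1)))) = True ⊕ False = True
((x2 ↑ x1) ⊕ ¬(x2 ↔ (x5 ↔ (x2 ↑ (x3 ↔ x1))))) ⊕ x3 = True ⊕ False = True
x1 ↓ x2 = True ↓ False = False
(x1 ↓ x2) ↓ x1 = False ↓ True = False
x2 ↑ ((x1 ↓ x2) ↓ x1) = False ↑ False = True
¬(x2 ↑ ((x1 ↓ x2) ↓ x1)) = ¬True = False
(((x2 ↑ x1) ⊕ ¬(x2 ↔ (x5 ↔ (x2 ↑ (x3 ↔ x1))))) ⊕ x3) ↔ ¬(x2 ↑ ((x1 ↓ x2) ↓ x1)) = True ↔ False = False
x2 ↓ x3 = False ↓ False = True
((((x2 ↑ x1) ⊕ ¬(x2 ↔ (x5 ↔ (x2 ↑ (x3 ↔ x1))))) ⊕ x3) ↔ ¬(x2 ↑ ((x1 ↓ x2) ↓ x1))) ↑ (x2 ↓ x3) = False ↑ True = True
x5 ⊕ x2 = False ⊕ False = False
(((((x2 ↑ x1) ⊕ ¬(x2 ↔ (x5 ↔ (x2 ↑ (x3 ↔ x1))))) ⊕ x3) ↔ ¬(x2 ↑ ((x1 ↓ x2) ↓ x1))) ↑ (x2 ↓ x3)) ⊕ (x5 ⊕ x2) = True ⊕ False = True

True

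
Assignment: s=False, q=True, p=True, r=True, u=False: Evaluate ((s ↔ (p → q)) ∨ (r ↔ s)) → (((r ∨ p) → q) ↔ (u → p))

True

p → q = True → True = True
s ↔ (p → q) = False ↔ True = False
r ↔ s = True ↔ False = False
(s ↔ (p → q)) ∨ (r ↔ s) = False ∨ False = False
r ∨ p = True ∨ True = True
(r ∨ p) → q = True → True = True
u → p = False → True = True
((r ∨ p) → q) ↔ (u → p) = True ↔ True = True
((s ↔ (p → q)) ∨ (r ↔ s)) → (((r ∨ p) → q) ↔ (u → p)) = False → True = True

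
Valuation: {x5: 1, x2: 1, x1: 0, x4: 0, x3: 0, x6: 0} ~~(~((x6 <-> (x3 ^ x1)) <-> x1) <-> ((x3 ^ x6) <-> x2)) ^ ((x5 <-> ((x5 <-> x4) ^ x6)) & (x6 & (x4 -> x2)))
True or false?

0

x3 ^ x1 = 0 ^ 0 = 0
x6 <-> (x3 ^ x1) = 0 <-> 0 = 1
(x6 <-> (x3 ^ x1)) <-> x1 = 1 <-> 0 = 0
~((x6 <-> (x3 ^ x1)) <-> x1) = ~0 = 1
x3 ^ x6 = 0 ^ 0 = 0
(x3 ^ x6) <-> x2 = 0 <-> 1 = 0
~((x6 <-> (x3 ^ x1)) <-> x1) <-> ((x3 ^ x6) <-> x2) = 1 <-> 0 = 0
~(~((x6 <-> (x3 ^ x1)) <-> x1) <-> ((x3 ^ x6) <-> x2)) = ~0 = 1
~~(~((x6 <-> (x3 ^ x1)) <-> x1) <-> ((x3 ^ x6) <-> x2)) = ~1 = 0
x5 <-> x4 = 1 <-> 0 = 0
(x5 <-> x4) ^ x6 = 0 ^ 0 = 0
x5 <-> ((x5 <-> x4) ^ x6) = 1 <-> 0 = 0
x4 -> x2 = 0 -> 1 = 1
x6 & (x4 -> x2) = 0 & 1 = 0
(x5 <-> ((x5 <-> x4) ^ x6)) & (x6 & (x4 -> x2)) = 0 & 0 = 0
~~(~((x6 <-> (x3 ^ x1)) <-> x1) <-> ((x3 ^ x6) <-> x2)) ^ ((x5 <-> ((x5 <-> x4) ^ x6)) & (x6 & (x4 -> x2))) = 0 ^ 0 = 0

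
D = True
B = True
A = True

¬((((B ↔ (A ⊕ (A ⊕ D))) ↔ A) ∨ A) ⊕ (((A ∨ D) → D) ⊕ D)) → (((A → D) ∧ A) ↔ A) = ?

True

A ⊕ D = True ⊕ True = False
A ⊕ (A ⊕ D) = True ⊕ False = True
B ↔ (A ⊕ (A ⊕ D)) = True ↔ True = True
(B ↔ (A ⊕ (A ⊕ D))) ↔ A = True ↔ True = True
((B ↔ (A ⊕ (A ⊕ D))) ↔ A) ∨ A = True ∨ True = True
A ∨ D = True ∨ True = True
(A ∨ D) → D = True → True = True
((A ∨ D) → D) ⊕ D = True ⊕ True = False
(((B ↔ (A ⊕ (A ⊕ D))) ↔ A) ∨ A) ⊕ (((A ∨ D) → D) ⊕ D) = True ⊕ False = True
¬((((B ↔ (A ⊕ (A ⊕ D))) ↔ A) ∨ A) ⊕ (((A ∨ D) → D) ⊕ D)) = ¬True = False
A → D = True → True = True
(A → D) ∧ A = True ∧ True = True
((A → D) ∧ A) ↔ A = True ↔ True = True
¬((((B ↔ (A ⊕ (A ⊕ D))) ↔ A) ∨ A) ⊕ (((A ∨ D) → D) ⊕ D)) → (((A → D) ∧ A) ↔ A) = False → True = True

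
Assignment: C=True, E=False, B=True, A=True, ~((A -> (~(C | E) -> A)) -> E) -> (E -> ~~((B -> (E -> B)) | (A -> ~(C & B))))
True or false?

C | E = True | False = True
~(C | E) = ~True = False
~(C | E) -> A = False -> True = True
A -> (~(C | E) -> A) = True -> True = True
(A -> (~(C | E) -> A)) -> E = True -> False = False
~((A -> (~(C | E) -> A)) -> E) = ~False = True
E -> B = False -> True = True
B -> (E -> B) = True -> True = True
C & B = True & True = True
~(C & B) = ~True = False
A -> ~(C & B) = True -> False = False
(B -> (E -> B)) | (A -> ~(C & B)) = True | False = True
~((B -> (E -> B)) | (A -> ~(C & B))) = ~True = False
~~((B -> (E -> B)) | (A -> ~(C & B))) = ~False = True
E -> ~~((B -> (E -> B)) | (A -> ~(C & B))) = False -> True = True
~((A -> (~(C | E) -> A)) -> E) -> (E -> ~~((B -> (E -> B)) | (A -> ~(C & B)))) = True -> True = True

True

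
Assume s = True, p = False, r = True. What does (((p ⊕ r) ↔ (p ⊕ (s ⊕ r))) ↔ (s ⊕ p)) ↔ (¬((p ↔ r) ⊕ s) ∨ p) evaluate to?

True

p ⊕ r = False ⊕ True = True
s ⊕ r = True ⊕ True = False
p ⊕ (s ⊕ r) = False ⊕ False = False
(p ⊕ r) ↔ (p ⊕ (s ⊕ r)) = True ↔ False = False
s ⊕ p = True ⊕ False = True
((p ⊕ r) ↔ (p ⊕ (s ⊕ r))) ↔ (s ⊕ p) = False ↔ True = False
p ↔ r = False ↔ True = False
(p ↔ r) ⊕ s = False ⊕ True = True
¬((p ↔ r) ⊕ s) = ¬True = False
¬((p ↔ r) ⊕ s) ∨ p = False ∨ False = False
(((p ⊕ r) ↔ (p ⊕ (s ⊕ r))) ↔ (s ⊕ p)) ↔ (¬((p ↔ r) ⊕ s) ∨ p) = False ↔ False = True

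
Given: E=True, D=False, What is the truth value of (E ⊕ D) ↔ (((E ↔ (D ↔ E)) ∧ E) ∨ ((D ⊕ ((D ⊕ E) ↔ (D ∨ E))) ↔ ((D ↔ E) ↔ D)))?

True

E ⊕ D = True ⊕ False = True
D ↔ E = False ↔ True = False
E ↔ (D ↔ E) = True ↔ False = False
(E ↔ (D ↔ E)) ∧ E = False ∧ True = False
D ⊕ E = False ⊕ True = True
D ∨ E = False ∨ True = True
(D ⊕ E) ↔ (D ∨ E) = True ↔ True = True
D ⊕ ((D ⊕ E) ↔ (D ∨ E)) = False ⊕ True = True
D ↔ E = False ↔ True = False
(D ↔ E) ↔ D = False ↔ False = True
(D ⊕ ((D ⊕ E) ↔ (D ∨ E))) ↔ ((D ↔ E) ↔ D) = True ↔ True = True
((E ↔ (D ↔ E)) ∧ E) ∨ ((D ⊕ ((D ⊕ E) ↔ (D ∨ E))) ↔ ((D ↔ E) ↔ D)) = False ∨ True = True
(E ⊕ D) ↔ (((E ↔ (D ↔ E)) ∧ E) ∨ ((D ⊕ ((D ⊕ E) ↔ (D ∨ E))) ↔ ((D ↔ E) ↔ D))) = True ↔ True = True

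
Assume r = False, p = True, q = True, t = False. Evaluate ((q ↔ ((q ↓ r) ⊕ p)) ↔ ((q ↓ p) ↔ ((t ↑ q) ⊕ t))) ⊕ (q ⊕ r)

True

Substituting r=False, p=True, q=True, t=False:
q ↓ r = True ↓ False = False
(q ↓ r) ⊕ p = False ⊕ True = True
q ↔ ((q ↓ r) ⊕ p) = True ↔ True = True
q ↓ p = True ↓ True = False
t ↑ q = False ↑ True = True
(t ↑ q) ⊕ t = True ⊕ False = True
(q ↓ p) ↔ ((t ↑ q) ⊕ t) = False ↔ True = False
(q ↔ ((q ↓ r) ⊕ p)) ↔ ((q ↓ p) ↔ ((t ↑ q) ⊕ t)) = True ↔ False = False
q ⊕ r = True ⊕ False = True
((q ↔ ((q ↓ r) ⊕ p)) ↔ ((q ↓ p) ↔ ((t ↑ q) ⊕ t))) ⊕ (q ⊕ r) = False ⊕ True = True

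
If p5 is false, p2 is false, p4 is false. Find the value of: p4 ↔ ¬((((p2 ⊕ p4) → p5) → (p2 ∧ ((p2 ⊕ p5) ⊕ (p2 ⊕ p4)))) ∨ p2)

F

Substituting p5=F, p2=F, p4=F:
p2 ⊕ p4 = F ⊕ F = F
(p2 ⊕ p4) → p5 = F → F = T
p2 ⊕ p5 = F ⊕ F = F
p2 ⊕ p4 = F ⊕ F = F
(p2 ⊕ p5) ⊕ (p2 ⊕ p4) = F ⊕ F = F
p2 ∧ ((p2 ⊕ p5) ⊕ (p2 ⊕ p4)) = F ∧ F = F
((p2 ⊕ p4) → p5) → (p2 ∧ ((p2 ⊕ p5) ⊕ (p2 ⊕ p4))) = T → F = F
(((p2 ⊕ p4) → p5) → (p2 ∧ ((p2 ⊕ p5) ⊕ (p2 ⊕ p4)))) ∨ p2 = F ∨ F = F
¬((((p2 ⊕ p4) → p5) → (p2 ∧ ((p2 ⊕ p5) ⊕ (p2 ⊕ p4)))) ∨ p2) = ¬F = T
p4 ↔ ¬((((p2 ⊕ p4) → p5) → (p2 ∧ ((p2 ⊕ p5) ⊕ (p2 ⊕ p4)))) ∨ p2) = F ↔ T = F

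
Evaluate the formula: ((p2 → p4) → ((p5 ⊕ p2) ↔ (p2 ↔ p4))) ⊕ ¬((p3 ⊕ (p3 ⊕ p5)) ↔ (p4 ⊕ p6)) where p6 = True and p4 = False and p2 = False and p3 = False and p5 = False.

True

Substituting p6=True, p4=False, p2=False, p3=False, p5=False:
p2 → p4 = False → False = True
p5 ⊕ p2 = False ⊕ False = False
p2 ↔ p4 = False ↔ False = True
(p5 ⊕ p2) ↔ (p2 ↔ p4) = False ↔ True = False
(p2 → p4) → ((p5 ⊕ p2) ↔ (p2 ↔ p4)) = True → False = False
p3 ⊕ p5 = False ⊕ False = False
p3 ⊕ (p3 ⊕ p5) = False ⊕ False = False
p4 ⊕ p6 = False ⊕ True = True
(p3 ⊕ (p3 ⊕ p5)) ↔ (p4 ⊕ p6) = False ↔ True = False
¬((p3 ⊕ (p3 ⊕ p5)) ↔ (p4 ⊕ p6)) = ¬False = True
((p2 → p4) → ((p5 ⊕ p2) ↔ (p2 ↔ p4))) ⊕ ¬((p3 ⊕ (p3 ⊕ p5)) ↔ (p4 ⊕ p6)) = False ⊕ True = True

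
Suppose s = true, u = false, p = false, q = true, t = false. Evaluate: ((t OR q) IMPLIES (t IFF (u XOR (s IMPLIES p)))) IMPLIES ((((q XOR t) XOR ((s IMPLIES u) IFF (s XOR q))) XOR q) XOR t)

t OR q = false OR true = true
s IMPLIES p = true IMPLIES false = false
u XOR (s IMPLIES p) = false XOR false = false
t IFF (u XOR (s IMPLIES p)) = false IFF false = true
(t OR q) IMPLIES (t IFF (u XOR (s IMPLIES p))) = true IMPLIES true = true
q XOR t = true XOR false = true
s IMPLIES u = true IMPLIES false = false
s XOR q = true XOR true = false
(s IMPLIES u) IFF (s XOR q) = false IFF false = true
(q XOR t) XOR ((s IMPLIES u) IFF (s XOR q)) = true XOR true = false
((q XOR t) XOR ((s IMPLIES u) IFF (s XOR q))) XOR q = false XOR true = true
(((q XOR t) XOR ((s IMPLIES u) IFF (s XOR q))) XOR q) XOR t = true XOR false = true
((t OR q) IMPLIES (t IFF (u XOR (s IMPLIES p)))) IMPLIES ((((q XOR t) XOR ((s IMPLIES u) IFF (s XOR q))) XOR q) XOR t) = true IMPLIES true = true

true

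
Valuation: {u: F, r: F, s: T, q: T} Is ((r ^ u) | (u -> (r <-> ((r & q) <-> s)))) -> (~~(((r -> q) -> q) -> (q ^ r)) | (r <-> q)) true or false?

r ^ u = F ^ F = F
r & q = F & T = F
(r & q) <-> s = F <-> T = F
r <-> ((r & q) <-> s) = F <-> F = T
u -> (r <-> ((r & q) <-> s)) = F -> T = T
(r ^ u) | (u -> (r <-> ((r & q) <-> s))) = F | T = T
r -> q = F -> T = T
(r -> q) -> q = T -> T = T
q ^ r = T ^ F = T
((r -> q) -> q) -> (q ^ r) = T -> T = T
~(((r -> q) -> q) -> (q ^ r)) = ~T = F
~~(((r -> q) -> q) -> (q ^ r)) = ~F = T
r <-> q = F <-> T = F
~~(((r -> q) -> q) -> (q ^ r)) | (r <-> q) = T | F = T
((r ^ u) | (u -> (r <-> ((r & q) <-> s)))) -> (~~(((r -> q) -> q) -> (q ^ r)) | (r <-> q)) = T -> T = T

T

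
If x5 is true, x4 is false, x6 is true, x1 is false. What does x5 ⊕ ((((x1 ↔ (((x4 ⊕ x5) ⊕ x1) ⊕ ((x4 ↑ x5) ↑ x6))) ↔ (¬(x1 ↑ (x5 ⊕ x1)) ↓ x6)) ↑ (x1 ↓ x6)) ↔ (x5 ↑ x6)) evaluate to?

Substituting x5=True, x4=False, x6=True, x1=False:
x4 ⊕ x5 = False ⊕ True = True
(x4 ⊕ x5) ⊕ x1 = True ⊕ False = True
x4 ↑ x5 = False ↑ True = True
(x4 ↑ x5) ↑ x6 = True ↑ True = False
((x4 ⊕ x5) ⊕ x1) ⊕ ((x4 ↑ x5) ↑ x6) = True ⊕ False = True
x1 ↔ (((x4 ⊕ x5) ⊕ x1) ⊕ ((x4 ↑ x5) ↑ x6)) = False ↔ True = False
x5 ⊕ x1 = True ⊕ False = True
x1 ↑ (x5 ⊕ x1) = False ↑ True = True
¬(x1 ↑ (x5 ⊕ x1)) = ¬True = False
¬(x1 ↑ (x5 ⊕ x1)) ↓ x6 = False ↓ True = False
(x1 ↔ (((x4 ⊕ x5) ⊕ x1) ⊕ ((x4 ↑ x5) ↑ x6))) ↔ (¬(x1 ↑ (x5 ⊕ x1)) ↓ x6) = False ↔ False = True
x1 ↓ x6 = False ↓ True = False
((x1 ↔ (((x4 ⊕ x5) ⊕ x1) ⊕ ((x4 ↑ x5) ↑ x6))) ↔ (¬(x1 ↑ (x5 ⊕ x1)) ↓ x6)) ↑ (x1 ↓ x6) = True ↑ False = True
x5 ↑ x6 = True ↑ True = False
(((x1 ↔ (((x4 ⊕ x5) ⊕ x1) ⊕ ((x4 ↑ x5) ↑ x6))) ↔ (¬(x1 ↑ (x5 ⊕ x1)) ↓ x6)) ↑ (x1 ↓ x6)) ↔ (x5 ↑ x6) = True ↔ False = False
x5 ⊕ ((((x1 ↔ (((x4 ⊕ x5) ⊕ x1) ⊕ ((x4 ↑ x5) ↑ x6))) ↔ (¬(x1 ↑ (x5 ⊕ x1)) ↓ x6)) ↑ (x1 ↓ x6)) ↔ (x5 ↑ x6)) = True ⊕ False = True

True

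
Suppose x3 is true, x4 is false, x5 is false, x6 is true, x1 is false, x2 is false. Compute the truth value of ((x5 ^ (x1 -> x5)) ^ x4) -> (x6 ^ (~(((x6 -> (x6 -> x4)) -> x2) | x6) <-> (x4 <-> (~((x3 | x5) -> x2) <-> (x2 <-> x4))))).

F

x1 -> x5 = F -> F = T
x5 ^ (x1 -> x5) = F ^ T = T
(x5 ^ (x1 -> x5)) ^ x4 = T ^ F = T
x6 -> x4 = T -> F = F
x6 -> (x6 -> x4) = T -> F = F
(x6 -> (x6 -> x4)) -> x2 = F -> F = T
((x6 -> (x6 -> x4)) -> x2) | x6 = T | T = T
~(((x6 -> (x6 -> x4)) -> x2) | x6) = ~T = F
x3 | x5 = T | F = T
(x3 | x5) -> x2 = T -> F = F
~((x3 | x5) -> x2) = ~F = T
x2 <-> x4 = F <-> F = T
~((x3 | x5) -> x2) <-> (x2 <-> x4) = T <-> T = T
x4 <-> (~((x3 | x5) -> x2) <-> (x2 <-> x4)) = F <-> T = F
~(((x6 -> (x6 -> x4)) -> x2) | x6) <-> (x4 <-> (~((x3 | x5) -> x2) <-> (x2 <-> x4))) = F <-> F = T
x6 ^ (~(((x6 -> (x6 -> x4)) -> x2) | x6) <-> (x4 <-> (~((x3 | x5) -> x2) <-> (x2 <-> x4)))) = T ^ T = F
((x5 ^ (x1 -> x5)) ^ x4) -> (x6 ^ (~(((x6 -> (x6 -> x4)) -> x2) | x6) <-> (x4 <-> (~((x3 | x5) -> x2) <-> (x2 <-> x4))))) = T -> F = F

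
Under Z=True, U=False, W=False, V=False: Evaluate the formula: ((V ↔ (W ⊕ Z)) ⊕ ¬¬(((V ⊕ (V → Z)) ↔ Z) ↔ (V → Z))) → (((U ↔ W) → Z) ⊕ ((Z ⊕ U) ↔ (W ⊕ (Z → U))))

Substituting Z=True, U=False, W=False, V=False:
W ⊕ Z = False ⊕ True = True
V ↔ (W ⊕ Z) = False ↔ True = False
V → Z = False → True = True
V ⊕ (V → Z) = False ⊕ True = True
(V ⊕ (V → Z)) ↔ Z = True ↔ True = True
V → Z = False → True = True
((V ⊕ (V → Z)) ↔ Z) ↔ (V → Z) = True ↔ True = True
¬(((V ⊕ (V → Z)) ↔ Z) ↔ (V → Z)) = ¬True = False
¬¬(((V ⊕ (V → Z)) ↔ Z) ↔ (V → Z)) = ¬False = True
(V ↔ (W ⊕ Z)) ⊕ ¬¬(((V ⊕ (V → Z)) ↔ Z) ↔ (V → Z)) = False ⊕ True = True
U ↔ W = False ↔ False = True
(U ↔ W) → Z = True → True = True
Z ⊕ U = True ⊕ False = True
Z → U = True → False = False
W ⊕ (Z → U) = False ⊕ False = False
(Z ⊕ U) ↔ (W ⊕ (Z → U)) = True ↔ False = False
((U ↔ W) → Z) ⊕ ((Z ⊕ U) ↔ (W ⊕ (Z → U))) = True ⊕ False = True
((V ↔ (W ⊕ Z)) ⊕ ¬¬(((V ⊕ (V → Z)) ↔ Z) ↔ (V → Z))) → (((U ↔ W) → Z) ⊕ ((Z ⊕ U) ↔ (W ⊕ (Z → U)))) = True → True = True

True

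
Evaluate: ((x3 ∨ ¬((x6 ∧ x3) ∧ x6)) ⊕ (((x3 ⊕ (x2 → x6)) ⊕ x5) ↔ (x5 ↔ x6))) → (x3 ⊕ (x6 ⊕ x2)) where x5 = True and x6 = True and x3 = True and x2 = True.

True

Substituting x5=True, x6=True, x3=True, x2=True:
x6 ∧ x3 = True ∧ True = True
(x6 ∧ x3) ∧ x6 = True ∧ True = True
¬((x6 ∧ x3) ∧ x6) = ¬True = False
x3 ∨ ¬((x6 ∧ x3) ∧ x6) = True ∨ False = True
x2 → x6 = True → True = True
x3 ⊕ (x2 → x6) = True ⊕ True = False
(x3 ⊕ (x2 → x6)) ⊕ x5 = False ⊕ True = True
x5 ↔ x6 = True ↔ True = True
((x3 ⊕ (x2 → x6)) ⊕ x5) ↔ (x5 ↔ x6) = True ↔ True = True
(x3 ∨ ¬((x6 ∧ x3) ∧ x6)) ⊕ (((x3 ⊕ (x2 → x6)) ⊕ x5) ↔ (x5 ↔ x6)) = True ⊕ True = False
x6 ⊕ x2 = True ⊕ True = False
x3 ⊕ (x6 ⊕ x2) = True ⊕ False = True
((x3 ∨ ¬((x6 ∧ x3) ∧ x6)) ⊕ (((x3 ⊕ (x2 → x6)) ⊕ x5) ↔ (x5 ↔ x6))) → (x3 ⊕ (x6 ⊕ x2)) = False → True = True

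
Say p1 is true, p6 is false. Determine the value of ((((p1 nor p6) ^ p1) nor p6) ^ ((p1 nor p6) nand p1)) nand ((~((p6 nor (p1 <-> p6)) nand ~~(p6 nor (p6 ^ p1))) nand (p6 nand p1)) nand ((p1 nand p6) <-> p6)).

0

p1 nor p6 = 1 nor 0 = 0
(p1 nor p6) ^ p1 = 0 ^ 1 = 1
((p1 nor p6) ^ p1) nor p6 = 1 nor 0 = 0
p1 nor p6 = 1 nor 0 = 0
(p1 nor p6) nand p1 = 0 nand 1 = 1
(((p1 nor p6) ^ p1) nor p6) ^ ((p1 nor p6) nand p1) = 0 ^ 1 = 1
p1 <-> p6 = 1 <-> 0 = 0
p6 nor (p1 <-> p6) = 0 nor 0 = 1
p6 ^ p1 = 0 ^ 1 = 1
p6 nor (p6 ^ p1) = 0 nor 1 = 0
~(p6 nor (p6 ^ p1)) = ~0 = 1
~~(p6 nor (p6 ^ p1)) = ~1 = 0
(p6 nor (p1 <-> p6)) nand ~~(p6 nor (p6 ^ p1)) = 1 nand 0 = 1
~((p6 nor (p1 <-> p6)) nand ~~(p6 nor (p6 ^ p1))) = ~1 = 0
p6 nand p1 = 0 nand 1 = 1
~((p6 nor (p1 <-> p6)) nand ~~(p6 nor (p6 ^ p1))) nand (p6 nand p1) = 0 nand 1 = 1
p1 nand p6 = 1 nand 0 = 1
(p1 nand p6) <-> p6 = 1 <-> 0 = 0
(~((p6 nor (p1 <-> p6)) nand ~~(p6 nor (p6 ^ p1))) nand (p6 nand p1)) nand ((p1 nand p6) <-> p6) = 1 nand 0 = 1
((((p1 nor p6) ^ p1) nor p6) ^ ((p1 nor p6) nand p1)) nand ((~((p6 nor (p1 <-> p6)) nand ~~(p6 nor (p6 ^ p1))) nand (p6 nand p1)) nand ((p1 nand p6) <-> p6)) = 1 nand 1 = 0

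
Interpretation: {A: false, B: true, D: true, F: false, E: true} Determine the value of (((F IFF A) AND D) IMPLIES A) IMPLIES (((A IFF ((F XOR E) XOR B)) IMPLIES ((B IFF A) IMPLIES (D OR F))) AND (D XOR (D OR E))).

Substituting A=false, B=true, D=true, F=false, E=true:
F IFF A = false IFF false = true
(F IFF A) AND D = true AND true = true
((F IFF A) AND D) IMPLIES A = true IMPLIES false = false
F XOR E = false XOR true = true
(F XOR E) XOR B = true XOR true = false
A IFF ((F XOR E) XOR B) = false IFF false = true
B IFF A = true IFF false = false
D OR F = true OR false = true
(B IFF A) IMPLIES (D OR F) = false IMPLIES true = true
(A IFF ((F XOR E) XOR B)) IMPLIES ((B IFF A) IMPLIES (D OR F)) = true IMPLIES true = true
D OR E = true OR true = true
D XOR (D OR E) = true XOR true = false
((A IFF ((F XOR E) XOR B)) IMPLIES ((B IFF A) IMPLIES (D OR F))) AND (D XOR (D OR E)) = true AND false = false
(((F IFF A) AND D) IMPLIES A) IMPLIES (((A IFF ((F XOR E) XOR B)) IMPLIES ((B IFF A) IMPLIES (D OR F))) AND (D XOR (D OR E))) = false IMPLIES false = true

true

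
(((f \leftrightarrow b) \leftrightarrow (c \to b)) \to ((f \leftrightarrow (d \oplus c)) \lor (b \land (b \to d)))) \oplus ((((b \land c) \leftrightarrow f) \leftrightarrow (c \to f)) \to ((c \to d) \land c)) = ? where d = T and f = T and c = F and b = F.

Substituting d=T, f=T, c=F, b=F:
f \leftrightarrow b = T \leftrightarrow F = F
c \to b = F \to F = T
(f \leftrightarrow b) \leftrightarrow (c \to b) = F \leftrightarrow T = F
d \oplus c = T \oplus F = T
f \leftrightarrow (d \oplus c) = T \leftrightarrow T = T
b \to d = F \to T = T
b \land (b \to d) = F \land T = F
(f \leftrightarrow (d \oplus c)) \lor (b \land (b \to d)) = T \lor F = T
((f \leftrightarrow b) \leftrightarrow (c \to b)) \to ((f \leftrightarrow (d \oplus c)) \lor (b \land (b \to d))) = F \to T = T
b \land c = F \land F = F
(b \land c) \leftrightarrow f = F \leftrightarrow T = F
c \to f = F \to T = T
((b \land c) \leftrightarrow f) \leftrightarrow (c \to f) = F \leftrightarrow T = F
c \to d = F \to T = T
(c \to d) \land c = T \land F = F
(((b \land c) \leftrightarrow f) \leftrightarrow (c \to f)) \to ((c \to d) \land c) = F \to F = T
(((f \leftrightarrow b) \leftrightarrow (c \to b)) \to ((f \leftrightarrow (d \oplus c)) \lor (b \land (b \to d)))) \oplus ((((b \land c) \leftrightarrow f) \leftrightarrow (c \to f)) \to ((c \to d) \land c)) = T \oplus T = F

F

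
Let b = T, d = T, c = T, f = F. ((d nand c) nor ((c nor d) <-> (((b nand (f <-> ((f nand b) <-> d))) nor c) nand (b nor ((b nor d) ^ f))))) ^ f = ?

T

d nand c = T nand T = F
c nor d = T nor T = F
f nand b = F nand T = T
(f nand b) <-> d = T <-> T = T
f <-> ((f nand b) <-> d) = F <-> T = F
b nand (f <-> ((f nand b) <-> d)) = T nand F = T
(b nand (f <-> ((f nand b) <-> d))) nor c = T nor T = F
b nor d = T nor T = F
(b nor d) ^ f = F ^ F = F
b nor ((b nor d) ^ f) = T nor F = F
((b nand (f <-> ((f nand b) <-> d))) nor c) nand (b nor ((b nor d) ^ f)) = F nand F = T
(c nor d) <-> (((b nand (f <-> ((f nand b) <-> d))) nor c) nand (b nor ((b nor d) ^ f))) = F <-> T = F
(d nand c) nor ((c nor d) <-> (((b nand (f <-> ((f nand b) <-> d))) nor c) nand (b nor ((b nor d) ^ f)))) = F nor F = T
((d nand c) nor ((c nor d) <-> (((b nand (f <-> ((f nand b) <-> d))) nor c) nand (b nor ((b nor d) ^ f))))) ^ f = T ^ F = T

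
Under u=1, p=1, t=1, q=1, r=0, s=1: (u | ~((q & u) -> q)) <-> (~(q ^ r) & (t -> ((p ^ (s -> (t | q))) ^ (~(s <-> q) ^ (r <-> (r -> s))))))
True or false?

0

Substituting u=1, p=1, t=1, q=1, r=0, s=1:
q & u = 1 & 1 = 1
(q & u) -> q = 1 -> 1 = 1
~((q & u) -> q) = ~1 = 0
u | ~((q & u) -> q) = 1 | 0 = 1
q ^ r = 1 ^ 0 = 1
~(q ^ r) = ~1 = 0
t | q = 1 | 1 = 1
s -> (t | q) = 1 -> 1 = 1
p ^ (s -> (t | q)) = 1 ^ 1 = 0
s <-> q = 1 <-> 1 = 1
~(s <-> q) = ~1 = 0
r -> s = 0 -> 1 = 1
r <-> (r -> s) = 0 <-> 1 = 0
~(s <-> q) ^ (r <-> (r -> s)) = 0 ^ 0 = 0
(p ^ (s -> (t | q))) ^ (~(s <-> q) ^ (r <-> (r -> s))) = 0 ^ 0 = 0
t -> ((p ^ (s -> (t | q))) ^ (~(s <-> q) ^ (r <-> (r -> s)))) = 1 -> 0 = 0
~(q ^ r) & (t -> ((p ^ (s -> (t | q))) ^ (~(s <-> q) ^ (r <-> (r -> s))))) = 0 & 0 = 0
(u | ~((q & u) -> q)) <-> (~(q ^ r) & (t -> ((p ^ (s -> (t | q))) ^ (~(s <-> q) ^ (r <-> (r -> s)))))) = 1 <-> 0 = 0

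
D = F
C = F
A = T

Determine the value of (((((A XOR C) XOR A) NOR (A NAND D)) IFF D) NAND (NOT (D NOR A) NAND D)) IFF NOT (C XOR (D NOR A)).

A XOR C = T XOR F = T
(A XOR C) XOR A = T XOR T = F
A NAND D = T NAND F = T
((A XOR C) XOR A) NOR (A NAND D) = F NOR T = F
(((A XOR C) XOR A) NOR (A NAND D)) IFF D = F IFF F = T
D NOR A = F NOR T = F
NOT (D NOR A) = NOT F = T
NOT (D NOR A) NAND D = T NAND F = T
((((A XOR C) XOR A) NOR (A NAND D)) IFF D) NAND (NOT (D NOR A) NAND D) = T NAND T = F
D NOR A = F NOR T = F
C XOR (D NOR A) = F XOR F = F
NOT (C XOR (D NOR A)) = NOT F = T
(((((A XOR C) XOR A) NOR (A NAND D)) IFF D) NAND (NOT (D NOR A) NAND D)) IFF NOT (C XOR (D NOR A)) = F IFF T = F

F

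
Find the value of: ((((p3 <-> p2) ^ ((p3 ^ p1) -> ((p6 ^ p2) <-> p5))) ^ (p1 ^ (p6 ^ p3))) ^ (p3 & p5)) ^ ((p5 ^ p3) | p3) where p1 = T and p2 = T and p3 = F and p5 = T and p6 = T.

T

p3 <-> p2 = F <-> T = F
p3 ^ p1 = F ^ T = T
p6 ^ p2 = T ^ T = F
(p6 ^ p2) <-> p5 = F <-> T = F
(p3 ^ p1) -> ((p6 ^ p2) <-> p5) = T -> F = F
(p3 <-> p2) ^ ((p3 ^ p1) -> ((p6 ^ p2) <-> p5)) = F ^ F = F
p6 ^ p3 = T ^ F = T
p1 ^ (p6 ^ p3) = T ^ T = F
((p3 <-> p2) ^ ((p3 ^ p1) -> ((p6 ^ p2) <-> p5))) ^ (p1 ^ (p6 ^ p3)) = F ^ F = F
p3 & p5 = F & T = F
(((p3 <-> p2) ^ ((p3 ^ p1) -> ((p6 ^ p2) <-> p5))) ^ (p1 ^ (p6 ^ p3))) ^ (p3 & p5) = F ^ F = F
p5 ^ p3 = T ^ F = T
(p5 ^ p3) | p3 = T | F = T
((((p3 <-> p2) ^ ((p3 ^ p1) -> ((p6 ^ p2) <-> p5))) ^ (p1 ^ (p6 ^ p3))) ^ (p3 & p5)) ^ ((p5 ^ p3) | p3) = F ^ T = T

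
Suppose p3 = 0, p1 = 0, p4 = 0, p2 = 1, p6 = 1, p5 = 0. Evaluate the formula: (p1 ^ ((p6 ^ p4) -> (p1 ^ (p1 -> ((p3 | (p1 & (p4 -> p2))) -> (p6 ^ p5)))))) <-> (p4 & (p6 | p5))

0

p6 ^ p4 = 1 ^ 0 = 1
p4 -> p2 = 0 -> 1 = 1
p1 & (p4 -> p2) = 0 & 1 = 0
p3 | (p1 & (p4 -> p2)) = 0 | 0 = 0
p6 ^ p5 = 1 ^ 0 = 1
(p3 | (p1 & (p4 -> p2))) -> (p6 ^ p5) = 0 -> 1 = 1
p1 -> ((p3 | (p1 & (p4 -> p2))) -> (p6 ^ p5)) = 0 -> 1 = 1
p1 ^ (p1 -> ((p3 | (p1 & (p4 -> p2))) -> (p6 ^ p5))) = 0 ^ 1 = 1
(p6 ^ p4) -> (p1 ^ (p1 -> ((p3 | (p1 & (p4 -> p2))) -> (p6 ^ p5)))) = 1 -> 1 = 1
p1 ^ ((p6 ^ p4) -> (p1 ^ (p1 -> ((p3 | (p1 & (p4 -> p2))) -> (p6 ^ p5))))) = 0 ^ 1 = 1
p6 | p5 = 1 | 0 = 1
p4 & (p6 | p5) = 0 & 1 = 0
(p1 ^ ((p6 ^ p4) -> (p1 ^ (p1 -> ((p3 | (p1 & (p4 -> p2))) -> (p6 ^ p5)))))) <-> (p4 & (p6 | p5)) = 1 <-> 0 = 0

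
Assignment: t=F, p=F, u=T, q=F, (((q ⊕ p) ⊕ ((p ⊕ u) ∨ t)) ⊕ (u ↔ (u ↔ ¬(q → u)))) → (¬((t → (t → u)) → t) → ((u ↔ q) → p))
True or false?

T

q ⊕ p = F ⊕ F = F
p ⊕ u = F ⊕ T = T
(p ⊕ u) ∨ t = T ∨ F = T
(q ⊕ p) ⊕ ((p ⊕ u) ∨ t) = F ⊕ T = T
q → u = F → T = T
¬(q → u) = ¬T = F
u ↔ ¬(q → u) = T ↔ F = F
u ↔ (u ↔ ¬(q → u)) = T ↔ F = F
((q ⊕ p) ⊕ ((p ⊕ u) ∨ t)) ⊕ (u ↔ (u ↔ ¬(q → u))) = T ⊕ F = T
t → u = F → T = T
t → (t → u) = F → T = T
(t → (t → u)) → t = T → F = F
¬((t → (t → u)) → t) = ¬F = T
u ↔ q = T ↔ F = F
(u ↔ q) → p = F → F = T
¬((t → (t → u)) → t) → ((u ↔ q) → p) = T → T = T
(((q ⊕ p) ⊕ ((p ⊕ u) ∨ t)) ⊕ (u ↔ (u ↔ ¬(q → u)))) → (¬((t → (t → u)) → t) → ((u ↔ q) → p)) = T → T = T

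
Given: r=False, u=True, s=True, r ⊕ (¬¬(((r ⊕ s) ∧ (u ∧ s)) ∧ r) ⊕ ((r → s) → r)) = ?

False

r ⊕ s = False ⊕ True = True
u ∧ s = True ∧ True = True
(r ⊕ s) ∧ (u ∧ s) = True ∧ True = True
((r ⊕ s) ∧ (u ∧ s)) ∧ r = True ∧ False = False
¬(((r ⊕ s) ∧ (u ∧ s)) ∧ r) = ¬False = True
¬¬(((r ⊕ s) ∧ (u ∧ s)) ∧ r) = ¬True = False
r → s = False → True = True
(r → s) → r = True → False = False
¬¬(((r ⊕ s) ∧ (u ∧ s)) ∧ r) ⊕ ((r → s) → r) = False ⊕ False = False
r ⊕ (¬¬(((r ⊕ s) ∧ (u ∧ s)) ∧ r) ⊕ ((r → s) → r)) = False ⊕ False = False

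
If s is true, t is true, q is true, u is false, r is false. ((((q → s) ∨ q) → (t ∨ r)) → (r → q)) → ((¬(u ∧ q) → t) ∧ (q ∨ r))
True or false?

Substituting s=T, t=T, q=T, u=F, r=F:
q → s = T → T = T
(q → s) ∨ q = T ∨ T = T
t ∨ r = T ∨ F = T
((q → s) ∨ q) → (t ∨ r) = T → T = T
r → q = F → T = T
(((q → s) ∨ q) → (t ∨ r)) → (r → q) = T → T = T
u ∧ q = F ∧ T = F
¬(u ∧ q) = ¬F = T
¬(u ∧ q) → t = T → T = T
q ∨ r = T ∨ F = T
(¬(u ∧ q) → t) ∧ (q ∨ r) = T ∧ T = T
((((q → s) ∨ q) → (t ∨ r)) → (r → q)) → ((¬(u ∧ q) → t) ∧ (q ∨ r)) = T → T = T

T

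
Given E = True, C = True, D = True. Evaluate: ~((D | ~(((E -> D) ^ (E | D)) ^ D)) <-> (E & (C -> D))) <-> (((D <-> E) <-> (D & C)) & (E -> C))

E -> D = True -> True = True
E | D = True | True = True
(E -> D) ^ (E | D) = True ^ True = False
((E -> D) ^ (E | D)) ^ D = False ^ True = True
~(((E -> D) ^ (E | D)) ^ D) = ~True = False
D | ~(((E -> D) ^ (E | D)) ^ D) = True | False = True
C -> D = True -> True = True
E & (C -> D) = True & True = True
(D | ~(((E -> D) ^ (E | D)) ^ D)) <-> (E & (C -> D)) = True <-> True = True
~((D | ~(((E -> D) ^ (E | D)) ^ D)) <-> (E & (C -> D))) = ~True = False
D <-> E = True <-> True = True
D & C = True & True = True
(D <-> E) <-> (D & C) = True <-> True = True
E -> C = True -> True = True
((D <-> E) <-> (D & C)) & (E -> C) = True & True = True
~((D | ~(((E -> D) ^ (E | D)) ^ D)) <-> (E & (C -> D))) <-> (((D <-> E) <-> (D & C)) & (E -> C)) = False <-> True = False

False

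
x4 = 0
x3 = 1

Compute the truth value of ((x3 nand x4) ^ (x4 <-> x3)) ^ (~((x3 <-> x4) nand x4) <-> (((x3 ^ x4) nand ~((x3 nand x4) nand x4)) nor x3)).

Substituting x4=0, x3=1:
x3 nand x4 = 1 nand 0 = 1
x4 <-> x3 = 0 <-> 1 = 0
(x3 nand x4) ^ (x4 <-> x3) = 1 ^ 0 = 1
x3 <-> x4 = 1 <-> 0 = 0
(x3 <-> x4) nand x4 = 0 nand 0 = 1
~((x3 <-> x4) nand x4) = ~1 = 0
x3 ^ x4 = 1 ^ 0 = 1
x3 nand x4 = 1 nand 0 = 1
(x3 nand x4) nand x4 = 1 nand 0 = 1
~((x3 nand x4) nand x4) = ~1 = 0
(x3 ^ x4) nand ~((x3 nand x4) nand x4) = 1 nand 0 = 1
((x3 ^ x4) nand ~((x3 nand x4) nand x4)) nor x3 = 1 nor 1 = 0
~((x3 <-> x4) nand x4) <-> (((x3 ^ x4) nand ~((x3 nand x4) nand x4)) nor x3) = 0 <-> 0 = 1
((x3 nand x4) ^ (x4 <-> x3)) ^ (~((x3 <-> x4) nand x4) <-> (((x3 ^ x4) nand ~((x3 nand x4) nand x4)) nor x3)) = 1 ^ 1 = 0

0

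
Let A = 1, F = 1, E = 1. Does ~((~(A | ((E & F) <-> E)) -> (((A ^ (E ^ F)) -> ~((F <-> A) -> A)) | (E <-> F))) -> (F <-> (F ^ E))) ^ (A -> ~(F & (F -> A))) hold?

1

E & F = 1 & 1 = 1
(E & F) <-> E = 1 <-> 1 = 1
A | ((E & F) <-> E) = 1 | 1 = 1
~(A | ((E & F) <-> E)) = ~1 = 0
E ^ F = 1 ^ 1 = 0
A ^ (E ^ F) = 1 ^ 0 = 1
F <-> A = 1 <-> 1 = 1
(F <-> A) -> A = 1 -> 1 = 1
~((F <-> A) -> A) = ~1 = 0
(A ^ (E ^ F)) -> ~((F <-> A) -> A) = 1 -> 0 = 0
E <-> F = 1 <-> 1 = 1
((A ^ (E ^ F)) -> ~((F <-> A) -> A)) | (E <-> F) = 0 | 1 = 1
~(A | ((E & F) <-> E)) -> (((A ^ (E ^ F)) -> ~((F <-> A) -> A)) | (E <-> F)) = 0 -> 1 = 1
F ^ E = 1 ^ 1 = 0
F <-> (F ^ E) = 1 <-> 0 = 0
(~(A | ((E & F) <-> E)) -> (((A ^ (E ^ F)) -> ~((F <-> A) -> A)) | (E <-> F))) -> (F <-> (F ^ E)) = 1 -> 0 = 0
~((~(A | ((E & F) <-> E)) -> (((A ^ (E ^ F)) -> ~((F <-> A) -> A)) | (E <-> F))) -> (F <-> (F ^ E))) = ~0 = 1
F -> A = 1 -> 1 = 1
F & (F -> A) = 1 & 1 = 1
~(F & (F -> A)) = ~1 = 0
A -> ~(F & (F -> A)) = 1 -> 0 = 0
~((~(A | ((E & F) <-> E)) -> (((A ^ (E ^ F)) -> ~((F <-> A) -> A)) | (E <-> F))) -> (F <-> (F ^ E))) ^ (A -> ~(F & (F -> A))) = 1 ^ 0 = 1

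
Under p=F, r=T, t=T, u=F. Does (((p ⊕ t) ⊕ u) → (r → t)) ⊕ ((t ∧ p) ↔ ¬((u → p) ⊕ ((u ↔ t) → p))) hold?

Substituting p=F, r=T, t=T, u=F:
p ⊕ t = F ⊕ T = T
(p ⊕ t) ⊕ u = T ⊕ F = T
r → t = T → T = T
((p ⊕ t) ⊕ u) → (r → t) = T → T = T
t ∧ p = T ∧ F = F
u → p = F → F = T
u ↔ t = F ↔ T = F
(u ↔ t) → p = F → F = T
(u → p) ⊕ ((u ↔ t) → p) = T ⊕ T = F
¬((u → p) ⊕ ((u ↔ t) → p)) = ¬F = T
(t ∧ p) ↔ ¬((u → p) ⊕ ((u ↔ t) → p)) = F ↔ T = F
(((p ⊕ t) ⊕ u) → (r → t)) ⊕ ((t ∧ p) ↔ ¬((u → p) ⊕ ((u ↔ t) → p))) = T ⊕ F = T

T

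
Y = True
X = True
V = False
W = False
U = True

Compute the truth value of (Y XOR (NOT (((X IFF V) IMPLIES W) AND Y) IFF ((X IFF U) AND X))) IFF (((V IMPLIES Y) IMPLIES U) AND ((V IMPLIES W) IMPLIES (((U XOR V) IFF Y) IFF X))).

True

X IFF V = True IFF False = False
(X IFF V) IMPLIES W = False IMPLIES False = True
((X IFF V) IMPLIES W) AND Y = True AND True = True
NOT (((X IFF V) IMPLIES W) AND Y) = NOT True = False
X IFF U = True IFF True = True
(X IFF U) AND X = True AND True = True
NOT (((X IFF V) IMPLIES W) AND Y) IFF ((X IFF U) AND X) = False IFF True = False
Y XOR (NOT (((X IFF V) IMPLIES W) AND Y) IFF ((X IFF U) AND X)) = True XOR False = True
V IMPLIES Y = False IMPLIES True = True
(V IMPLIES Y) IMPLIES U = True IMPLIES True = True
V IMPLIES W = False IMPLIES False = True
U XOR V = True XOR False = True
(U XOR V) IFF Y = True IFF True = True
((U XOR V) IFF Y) IFF X = True IFF True = True
(V IMPLIES W) IMPLIES (((U XOR V) IFF Y) IFF X) = True IMPLIES True = True
((V IMPLIES Y) IMPLIES U) AND ((V IMPLIES W) IMPLIES (((U XOR V) IFF Y) IFF X)) = True AND True = True
(Y XOR (NOT (((X IFF V) IMPLIES W) AND Y) IFF ((X IFF U) AND X))) IFF (((V IMPLIES Y) IMPLIES U) AND ((V IMPLIES W) IMPLIES (((U XOR V) IFF Y) IFF X))) = True IFF True = True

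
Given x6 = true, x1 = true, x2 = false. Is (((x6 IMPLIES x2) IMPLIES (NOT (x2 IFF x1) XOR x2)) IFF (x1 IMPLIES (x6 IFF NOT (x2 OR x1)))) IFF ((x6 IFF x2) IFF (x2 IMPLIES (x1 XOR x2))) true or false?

Substituting x6=true, x1=true, x2=false:
x6 IMPLIES x2 = true IMPLIES false = false
x2 IFF x1 = false IFF true = false
NOT (x2 IFF x1) = NOT false = true
NOT (x2 IFF x1) XOR x2 = true XOR false = true
(x6 IMPLIES x2) IMPLIES (NOT (x2 IFF x1) XOR x2) = false IMPLIES true = true
x2 OR x1 = false OR true = true
NOT (x2 OR x1) = NOT true = false
x6 IFF NOT (x2 OR x1) = true IFF false = false
x1 IMPLIES (x6 IFF NOT (x2 OR x1)) = true IMPLIES false = false
((x6 IMPLIES x2) IMPLIES (NOT (x2 IFF x1) XOR x2)) IFF (x1 IMPLIES (x6 IFF NOT (x2 OR x1))) = true IFF false = false
x6 IFF x2 = true IFF false = false
x1 XOR x2 = true XOR false = true
x2 IMPLIES (x1 XOR x2) = false IMPLIES true = true
(x6 IFF x2) IFF (x2 IMPLIES (x1 XOR x2)) = false IFF true = false
(((x6 IMPLIES x2) IMPLIES (NOT (x2 IFF x1) XOR x2)) IFF (x1 IMPLIES (x6 IFF NOT (x2 OR x1)))) IFF ((x6 IFF x2) IFF (x2 IMPLIES (x1 XOR x2))) = false IFF false = true

true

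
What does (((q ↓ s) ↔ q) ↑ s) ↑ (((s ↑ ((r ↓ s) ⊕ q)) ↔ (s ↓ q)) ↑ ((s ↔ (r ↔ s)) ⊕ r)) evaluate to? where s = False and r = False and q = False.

q ↓ s = False ↓ False = True
(q ↓ s) ↔ q = True ↔ False = False
((q ↓ s) ↔ q) ↑ s = False ↑ False = True
r ↓ s = False ↓ False = True
(r ↓ s) ⊕ q = True ⊕ False = True
s ↑ ((r ↓ s) ⊕ q) = False ↑ True = True
s ↓ q = False ↓ False = True
(s ↑ ((r ↓ s) ⊕ q)) ↔ (s ↓ q) = True ↔ True = True
r ↔ s = False ↔ False = True
s ↔ (r ↔ s) = False ↔ True = False
(s ↔ (r ↔ s)) ⊕ r = False ⊕ False = False
((s ↑ ((r ↓ s) ⊕ q)) ↔ (s ↓ q)) ↑ ((s ↔ (r ↔ s)) ⊕ r) = True ↑ False = True
(((q ↓ s) ↔ q) ↑ s) ↑ (((s ↑ ((r ↓ s) ⊕ q)) ↔ (s ↓ q)) ↑ ((s ↔ (r ↔ s)) ⊕ r)) = True ↑ True = False

False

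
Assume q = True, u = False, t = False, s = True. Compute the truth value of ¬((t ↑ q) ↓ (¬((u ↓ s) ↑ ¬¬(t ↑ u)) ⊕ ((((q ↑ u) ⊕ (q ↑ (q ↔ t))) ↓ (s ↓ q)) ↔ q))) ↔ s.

Substituting q=True, u=False, t=False, s=True:
t ↑ q = False ↑ True = True
u ↓ s = False ↓ True = False
t ↑ u = False ↑ False = True
¬(t ↑ u) = ¬True = False
¬¬(t ↑ u) = ¬False = True
(u ↓ s) ↑ ¬¬(t ↑ u) = False ↑ True = True
¬((u ↓ s) ↑ ¬¬(t ↑ u)) = ¬True = False
q ↑ u = True ↑ False = True
q ↔ t = True ↔ False = False
q ↑ (q ↔ t) = True ↑ False = True
(q ↑ u) ⊕ (q ↑ (q ↔ t)) = True ⊕ True = False
s ↓ q = True ↓ True = False
((q ↑ u) ⊕ (q ↑ (q ↔ t))) ↓ (s ↓ q) = False ↓ False = True
(((q ↑ u) ⊕ (q ↑ (q ↔ t))) ↓ (s ↓ q)) ↔ q = True ↔ True = True
¬((u ↓ s) ↑ ¬¬(t ↑ u)) ⊕ ((((q ↑ u) ⊕ (q ↑ (q ↔ t))) ↓ (s ↓ q)) ↔ q) = False ⊕ True = True
(t ↑ q) ↓ (¬((u ↓ s) ↑ ¬¬(t ↑ u)) ⊕ ((((q ↑ u) ⊕ (q ↑ (q ↔ t))) ↓ (s ↓ q)) ↔ q)) = True ↓ True = False
¬((t ↑ q) ↓ (¬((u ↓ s) ↑ ¬¬(t ↑ u)) ⊕ ((((q ↑ u) ⊕ (q ↑ (q ↔ t))) ↓ (s ↓ q)) ↔ q))) = ¬False = True
¬((t ↑ q) ↓ (¬((u ↓ s) ↑ ¬¬(t ↑ u)) ⊕ ((((q ↑ u) ⊕ (q ↑ (q ↔ t))) ↓ (s ↓ q)) ↔ q))) ↔ s = True ↔ True = True

True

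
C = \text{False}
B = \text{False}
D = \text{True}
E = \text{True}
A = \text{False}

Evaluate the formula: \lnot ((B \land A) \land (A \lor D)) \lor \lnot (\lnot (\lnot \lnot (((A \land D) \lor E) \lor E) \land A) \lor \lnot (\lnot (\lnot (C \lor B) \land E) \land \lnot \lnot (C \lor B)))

\text{True}

B \land A = \text{False} \land \text{False} = \text{False}
A \lor D = \text{False} \lor \text{True} = \text{True}
(B \land A) \land (A \lor D) = \text{False} \land \text{True} = \text{False}
\lnot ((B \land A) \land (A \lor D)) = \lnot \text{False} = \text{True}
A \land D = \text{False} \land \text{True} = \text{False}
(A \land D) \lor E = \text{False} \lor \text{True} = \text{True}
((A \land D) \lor E) \lor E = \text{True} \lor \text{True} = \text{True}
\lnot (((A \land D) \lor E) \lor E) = \lnot \text{True} = \text{False}
\lnot \lnot (((A \land D) \lor E) \lor E) = \lnot \text{False} = \text{True}
\lnot \lnot (((A \land D) \lor E) \lor E) \land A = \text{True} \land \text{False} = \text{False}
\lnot (\lnot \lnot (((A \land D) \lor E) \lor E) \land A) = \lnot \text{False} = \text{True}
C \lor B = \text{False} \lor \text{False} = \text{False}
\lnot (C \lor B) = \lnot \text{False} = \text{True}
\lnot (C \lor B) \land E = \text{True} \land \text{True} = \text{True}
\lnot (\lnot (C \lor B) \land E) = \lnot \text{True} = \text{False}
C \lor B = \text{False} \lor \text{False} = \text{False}
\lnot (C \lor B) = \lnot \text{False} = \text{True}
\lnot \lnot (C \lor B) = \lnot \text{True} = \text{False}
\lnot (\lnot (C \lor B) \land E) \land \lnot \lnot (C \lor B) = \text{False} \land \text{False} = \text{False}
\lnot (\lnot (\lnot (C \lor B) \land E) \land \lnot \lnot (C \lor B)) = \lnot \text{False} = \text{True}
\lnot (\lnot \lnot (((A \land D) \lor E) \lor E) \land A) \lor \lnot (\lnot (\lnot (C \lor B) \land E) \land \lnot \lnot (C \lor B)) = \text{True} \lor \text{True} = \text{True}
\lnot (\lnot (\lnot \lnot (((A \land D) \lor E) \lor E) \land A) \lor \lnot (\lnot (\lnot (C \lor B) \land E) \land \lnot \lnot (C \lor B))) = \lnot \text{True} = \text{False}
\lnot ((B \land A) \land (A \lor D)) \lor \lnot (\lnot (\lnot \lnot (((A \land D) \lor E) \lor E) \land A) \lor \lnot (\lnot (\lnot (C \lor B) \land E) \land \lnot \lnot (C \lor B))) = \text{True} \lor \text{False} = \text{True}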